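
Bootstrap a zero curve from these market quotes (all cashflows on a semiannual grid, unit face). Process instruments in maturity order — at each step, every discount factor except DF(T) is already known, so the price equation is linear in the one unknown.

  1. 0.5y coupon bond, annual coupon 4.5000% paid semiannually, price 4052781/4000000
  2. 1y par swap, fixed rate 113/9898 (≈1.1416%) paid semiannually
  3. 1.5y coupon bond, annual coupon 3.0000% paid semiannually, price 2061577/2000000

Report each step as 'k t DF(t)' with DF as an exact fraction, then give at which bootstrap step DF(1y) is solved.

1 1/2 9909/10000
2 1 9887/10000
3 3/2 9863/10000
DF(1y) is solved at step 2

step 1 [0.5y] bond c/2=9/400: DF=(4052781/4000000 − 9/400·(0))/(1+9/400) = 9909/10000 ≈ 0.990900
step 2 [1y] swap r/2=113/19796: DF=(1 − 113/19796·(0.990900))/(1+113/19796) = 9887/10000 ≈ 0.988700
step 3 [1.5y] bond c/2=3/200: DF=(2061577/2000000 − 3/200·(0.990900+0.988700))/(1+3/200) = 9863/10000 ≈ 0.986300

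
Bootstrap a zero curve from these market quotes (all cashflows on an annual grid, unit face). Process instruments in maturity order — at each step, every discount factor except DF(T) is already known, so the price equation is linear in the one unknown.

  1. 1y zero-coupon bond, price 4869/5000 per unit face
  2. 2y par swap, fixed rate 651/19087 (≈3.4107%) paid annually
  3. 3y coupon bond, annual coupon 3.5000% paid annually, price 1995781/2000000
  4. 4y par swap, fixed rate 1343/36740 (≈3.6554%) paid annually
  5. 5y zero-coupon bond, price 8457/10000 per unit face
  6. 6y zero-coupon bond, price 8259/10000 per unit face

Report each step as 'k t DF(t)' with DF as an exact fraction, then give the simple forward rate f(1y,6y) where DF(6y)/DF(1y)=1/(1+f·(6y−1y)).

step 1 [1y] zero: DF = P = 4869/5000 ≈ 0.973800
step 2 [2y] swap r/1=651/19087: DF=(1 − 651/19087·(0.973800))/(1+651/19087) = 9349/10000 ≈ 0.934900
step 3 [3y] bond c/1=7/200: DF=(1995781/2000000 − 7/200·(0.973800+0.934900))/(1+7/200) = 2249/2500 ≈ 0.899600
step 4 [4y] swap r/1=1343/36740: DF=(1 − 1343/36740·(0.973800+0.934900+0.899600))/(1+1343/36740) = 8657/10000 ≈ 0.865700
step 5 [5y] zero: DF = P = 8457/10000 ≈ 0.845700
step 6 [6y] zero: DF = P = 8259/10000 ≈ 0.825900

1 1 4869/5000
2 2 9349/10000
3 3 2249/2500
4 4 8657/10000
5 5 8457/10000
6 6 8259/10000
f(1y,6y) = ((4869/5000)/(8259/10000) − 1)/(5) = 493/13765 ≈ 3.5815%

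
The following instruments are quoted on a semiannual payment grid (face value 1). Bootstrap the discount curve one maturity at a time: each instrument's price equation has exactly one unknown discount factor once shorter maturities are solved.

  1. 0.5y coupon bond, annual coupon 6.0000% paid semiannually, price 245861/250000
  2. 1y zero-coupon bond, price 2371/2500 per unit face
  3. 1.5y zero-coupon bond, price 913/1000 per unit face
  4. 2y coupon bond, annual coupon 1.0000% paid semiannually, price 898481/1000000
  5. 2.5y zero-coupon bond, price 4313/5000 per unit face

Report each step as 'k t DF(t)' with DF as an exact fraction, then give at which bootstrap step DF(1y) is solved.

1 1/2 2387/2500
2 1 2371/2500
3 3/2 913/1000
4 2 22/25
5 5/2 4313/5000
DF(1y) is solved at step 2

step 1 [0.5y] bond c/2=3/100: DF=(245861/250000 − 3/100·(0))/(1+3/100) = 2387/2500 ≈ 0.954800
step 2 [1y] zero: DF = P = 2371/2500 ≈ 0.948400
step 3 [1.5y] zero: DF = P = 913/1000 ≈ 0.913000
step 4 [2y] bond c/2=1/200: DF=(898481/1000000 − 1/200·(0.954800+0.948400+0.913000))/(1+1/200) = 22/25 ≈ 0.880000
step 5 [2.5y] zero: DF = P = 4313/5000 ≈ 0.862600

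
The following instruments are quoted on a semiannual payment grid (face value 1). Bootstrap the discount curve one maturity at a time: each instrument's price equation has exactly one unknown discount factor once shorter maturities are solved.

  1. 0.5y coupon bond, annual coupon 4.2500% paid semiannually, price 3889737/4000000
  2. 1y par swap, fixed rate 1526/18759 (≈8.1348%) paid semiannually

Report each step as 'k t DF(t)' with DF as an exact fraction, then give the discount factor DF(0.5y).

step 1 [0.5y] bond c/2=17/800: DF=(3889737/4000000 − 17/800·(0))/(1+17/800) = 4761/5000 ≈ 0.952200
step 2 [1y] swap r/2=763/18759: DF=(1 − 763/18759·(0.952200))/(1+763/18759) = 9237/10000 ≈ 0.923700

1 1/2 4761/5000
2 1 9237/10000
DF(0.5y) = 4761/5000 ≈ 0.952200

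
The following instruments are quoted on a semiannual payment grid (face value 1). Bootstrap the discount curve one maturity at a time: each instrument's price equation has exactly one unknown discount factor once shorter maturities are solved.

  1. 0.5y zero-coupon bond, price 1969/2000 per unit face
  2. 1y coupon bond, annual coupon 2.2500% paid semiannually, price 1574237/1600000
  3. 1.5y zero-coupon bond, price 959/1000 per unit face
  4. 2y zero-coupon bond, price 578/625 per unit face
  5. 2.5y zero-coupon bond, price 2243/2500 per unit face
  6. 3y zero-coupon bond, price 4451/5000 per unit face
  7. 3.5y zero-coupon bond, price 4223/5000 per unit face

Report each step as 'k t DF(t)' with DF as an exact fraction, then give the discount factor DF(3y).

1 1/2 1969/2000
2 1 481/500
3 3/2 959/1000
4 2 578/625
5 5/2 2243/2500
6 3 4451/5000
7 7/2 4223/5000
DF(3y) = 4451/5000 ≈ 0.890200

step 1 [0.5y] zero: DF = P = 1969/2000 ≈ 0.984500
step 2 [1y] bond c/2=9/800: DF=(1574237/1600000 − 9/800·(0.984500))/(1+9/800) = 481/500 ≈ 0.962000
step 3 [1.5y] zero: DF = P = 959/1000 ≈ 0.959000
step 4 [2y] zero: DF = P = 578/625 ≈ 0.924800
step 5 [2.5y] zero: DF = P = 2243/2500 ≈ 0.897200
step 6 [3y] zero: DF = P = 4451/5000 ≈ 0.890200
step 7 [3.5y] zero: DF = P = 4223/5000 ≈ 0.844600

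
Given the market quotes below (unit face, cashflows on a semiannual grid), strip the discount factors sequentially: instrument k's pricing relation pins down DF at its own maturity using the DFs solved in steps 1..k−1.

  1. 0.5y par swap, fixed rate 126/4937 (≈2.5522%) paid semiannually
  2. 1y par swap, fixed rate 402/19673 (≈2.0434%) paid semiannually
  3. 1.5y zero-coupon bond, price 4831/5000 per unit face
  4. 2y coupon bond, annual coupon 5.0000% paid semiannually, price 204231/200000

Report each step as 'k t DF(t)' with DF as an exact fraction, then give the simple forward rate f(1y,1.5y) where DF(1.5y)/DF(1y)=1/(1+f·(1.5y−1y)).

1 1/2 4937/5000
2 1 9799/10000
3 3/2 4831/5000
4 2 9247/10000
f(1y,1.5y) = ((9799/10000)/(4831/5000) − 1)/(1/2) = 137/4831 ≈ 2.8359%

step 1 [0.5y] swap r/2=63/4937: DF=(1 − 63/4937·(0))/(1+63/4937) = 4937/5000 ≈ 0.987400
step 2 [1y] swap r/2=201/19673: DF=(1 − 201/19673·(0.987400))/(1+201/19673) = 9799/10000 ≈ 0.979900
step 3 [1.5y] zero: DF = P = 4831/5000 ≈ 0.966200
step 4 [2y] bond c/2=1/40: DF=(204231/200000 − 1/40·(0.987400+0.979900+0.966200))/(1+1/40) = 9247/10000 ≈ 0.924700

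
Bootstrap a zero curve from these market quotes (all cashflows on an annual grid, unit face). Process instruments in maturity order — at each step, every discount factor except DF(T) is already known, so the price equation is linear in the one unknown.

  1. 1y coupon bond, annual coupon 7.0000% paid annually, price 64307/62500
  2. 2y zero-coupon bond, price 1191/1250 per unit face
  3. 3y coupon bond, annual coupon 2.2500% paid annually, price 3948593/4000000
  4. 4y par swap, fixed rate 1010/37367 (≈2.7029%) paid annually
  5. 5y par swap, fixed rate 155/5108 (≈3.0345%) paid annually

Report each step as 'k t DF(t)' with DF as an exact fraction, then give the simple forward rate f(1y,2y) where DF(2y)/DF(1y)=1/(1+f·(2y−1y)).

1 1 601/625
2 2 1191/1250
3 3 9233/10000
4 4 899/1000
5 5 1721/2000
f(1y,2y) = ((601/625)/(1191/1250) − 1)/(1) = 11/1191 ≈ 0.9236%

step 1 [1y] bond c/1=7/100: DF=(64307/62500 − 7/100·(0))/(1+7/100) = 601/625 ≈ 0.961600
step 2 [2y] zero: DF = P = 1191/1250 ≈ 0.952800
step 3 [3y] bond c/1=9/400: DF=(3948593/4000000 − 9/400·(0.961600+0.952800))/(1+9/400) = 9233/10000 ≈ 0.923300
step 4 [4y] swap r/1=1010/37367: DF=(1 − 1010/37367·(0.961600+0.952800+0.923300))/(1+1010/37367) = 899/1000 ≈ 0.899000
step 5 [5y] swap r/1=155/5108: DF=(1 − 155/5108·(0.961600+0.952800+0.923300+0.899000))/(1+155/5108) = 1721/2000 ≈ 0.860500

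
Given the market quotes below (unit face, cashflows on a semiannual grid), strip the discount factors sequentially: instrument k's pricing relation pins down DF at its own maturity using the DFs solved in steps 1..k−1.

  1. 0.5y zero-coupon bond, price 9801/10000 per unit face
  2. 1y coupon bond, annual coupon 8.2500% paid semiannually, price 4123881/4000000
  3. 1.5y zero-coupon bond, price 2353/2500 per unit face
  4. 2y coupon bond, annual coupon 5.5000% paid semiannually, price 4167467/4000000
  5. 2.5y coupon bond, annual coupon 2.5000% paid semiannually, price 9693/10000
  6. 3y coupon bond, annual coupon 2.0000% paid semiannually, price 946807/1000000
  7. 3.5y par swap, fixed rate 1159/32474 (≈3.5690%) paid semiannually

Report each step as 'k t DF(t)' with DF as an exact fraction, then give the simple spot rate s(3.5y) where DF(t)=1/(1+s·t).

1 1/2 9801/10000
2 1 9513/10000
3 3/2 2353/2500
4 2 9371/10000
5 5/2 9103/10000
6 3 8907/10000
7 7/2 8841/10000
s(3.5y) = (1/(8841/10000) − 1)/(7/2) = 2318/61887 ≈ 3.7455%

step 1 [0.5y] zero: DF = P = 9801/10000 ≈ 0.980100
step 2 [1y] bond c/2=33/800: DF=(4123881/4000000 − 33/800·(0.980100))/(1+33/800) = 9513/10000 ≈ 0.951300
step 3 [1.5y] zero: DF = P = 2353/2500 ≈ 0.941200
step 4 [2y] bond c/2=11/400: DF=(4167467/4000000 − 11/400·(0.980100+0.951300+0.941200))/(1+11/400) = 9371/10000 ≈ 0.937100
step 5 [2.5y] bond c/2=1/80: DF=(9693/10000 − 1/80·(0.980100+0.951300+0.941200+0.937100))/(1+1/80) = 9103/10000 ≈ 0.910300
step 6 [3y] bond c/2=1/100: DF=(946807/1000000 − 1/100·(0.980100+0.951300+0.941200+0.937100+0.910300))/(1+1/100) = 8907/10000 ≈ 0.890700
step 7 [3.5y] swap r/2=1159/64948: DF=(1 − 1159/64948·(0.980100+0.951300+0.941200+0.937100+0.910300+0.890700))/(1+1159/64948) = 8841/10000 ≈ 0.884100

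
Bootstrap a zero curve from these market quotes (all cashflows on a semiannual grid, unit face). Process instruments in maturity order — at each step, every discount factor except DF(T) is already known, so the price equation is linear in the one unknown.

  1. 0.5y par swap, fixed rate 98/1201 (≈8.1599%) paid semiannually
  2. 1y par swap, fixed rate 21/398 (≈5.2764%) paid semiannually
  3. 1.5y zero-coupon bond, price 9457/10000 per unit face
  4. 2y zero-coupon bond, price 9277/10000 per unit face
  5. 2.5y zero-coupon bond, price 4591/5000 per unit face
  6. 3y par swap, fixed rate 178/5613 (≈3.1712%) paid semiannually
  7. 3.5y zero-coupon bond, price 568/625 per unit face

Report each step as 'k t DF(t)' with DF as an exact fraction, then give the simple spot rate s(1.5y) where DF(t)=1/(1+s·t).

1 1/2 1201/1250
2 1 1187/1250
3 3/2 9457/10000
4 2 9277/10000
5 5/2 4591/5000
6 3 911/1000
7 7/2 568/625
s(1.5y) = (1/(9457/10000) − 1)/(3/2) = 362/9457 ≈ 3.8279%

step 1 [0.5y] swap r/2=49/1201: DF=(1 − 49/1201·(0))/(1+49/1201) = 1201/1250 ≈ 0.960800
step 2 [1y] swap r/2=21/796: DF=(1 − 21/796·(0.960800))/(1+21/796) = 1187/1250 ≈ 0.949600
step 3 [1.5y] zero: DF = P = 9457/10000 ≈ 0.945700
step 4 [2y] zero: DF = P = 9277/10000 ≈ 0.927700
step 5 [2.5y] zero: DF = P = 4591/5000 ≈ 0.918200
step 6 [3y] swap r/2=89/5613: DF=(1 − 89/5613·(0.960800+0.949600+0.945700+0.927700+0.918200))/(1+89/5613) = 911/1000 ≈ 0.911000
step 7 [3.5y] zero: DF = P = 568/625 ≈ 0.908800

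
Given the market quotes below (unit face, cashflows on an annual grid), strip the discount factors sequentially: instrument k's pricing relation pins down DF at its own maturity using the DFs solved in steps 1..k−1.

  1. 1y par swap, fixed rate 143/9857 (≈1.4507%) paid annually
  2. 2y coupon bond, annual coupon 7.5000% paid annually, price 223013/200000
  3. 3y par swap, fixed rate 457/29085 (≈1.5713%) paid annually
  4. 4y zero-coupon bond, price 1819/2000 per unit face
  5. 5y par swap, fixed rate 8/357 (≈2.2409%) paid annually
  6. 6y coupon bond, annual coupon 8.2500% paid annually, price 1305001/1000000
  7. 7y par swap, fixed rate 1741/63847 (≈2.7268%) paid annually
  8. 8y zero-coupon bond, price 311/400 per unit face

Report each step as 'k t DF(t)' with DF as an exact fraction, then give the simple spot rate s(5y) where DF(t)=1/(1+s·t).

step 1 [1y] swap r/1=143/9857: DF=(1 − 143/9857·(0))/(1+143/9857) = 9857/10000 ≈ 0.985700
step 2 [2y] bond c/1=3/40: DF=(223013/200000 − 3/40·(0.985700))/(1+3/40) = 1937/2000 ≈ 0.968500
step 3 [3y] swap r/1=457/29085: DF=(1 − 457/29085·(0.985700+0.968500))/(1+457/29085) = 9543/10000 ≈ 0.954300
step 4 [4y] zero: DF = P = 1819/2000 ≈ 0.909500
step 5 [5y] swap r/1=8/357: DF=(1 − 8/357·(0.985700+0.968500+0.954300+0.909500))/(1+8/357) = 559/625 ≈ 0.894400
step 6 [6y] bond c/1=33/400: DF=(1305001/1000000 − 33/400·(0.985700+0.968500+0.954300+0.909500+0.894400))/(1+33/400) = 529/625 ≈ 0.846400
step 7 [7y] swap r/1=1741/63847: DF=(1 − 1741/63847·(0.985700+0.968500+0.954300+0.909500+0.894400+0.846400))/(1+1741/63847) = 8259/10000 ≈ 0.825900
step 8 [8y] zero: DF = P = 311/400 ≈ 0.777500

1 1 9857/10000
2 2 1937/2000
3 3 9543/10000
4 4 1819/2000
5 5 559/625
6 6 529/625
7 7 8259/10000
8 8 311/400
s(5y) = (1/(559/625) − 1)/(5) = 66/2795 ≈ 2.3614%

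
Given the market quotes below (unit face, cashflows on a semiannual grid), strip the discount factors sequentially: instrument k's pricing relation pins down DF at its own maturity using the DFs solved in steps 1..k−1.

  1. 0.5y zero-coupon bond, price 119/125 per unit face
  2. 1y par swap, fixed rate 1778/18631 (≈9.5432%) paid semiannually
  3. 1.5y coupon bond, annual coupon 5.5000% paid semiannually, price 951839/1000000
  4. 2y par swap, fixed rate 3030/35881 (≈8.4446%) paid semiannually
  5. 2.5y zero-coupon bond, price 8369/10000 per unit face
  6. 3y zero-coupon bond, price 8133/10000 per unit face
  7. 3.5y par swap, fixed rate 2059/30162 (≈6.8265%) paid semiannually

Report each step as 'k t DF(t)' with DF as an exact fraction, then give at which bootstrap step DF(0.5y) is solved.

1 1/2 119/125
2 1 9111/10000
3 3/2 1753/2000
4 2 1697/2000
5 5/2 8369/10000
6 3 8133/10000
7 7/2 7941/10000
DF(0.5y) is solved at step 1

step 1 [0.5y] zero: DF = P = 119/125 ≈ 0.952000
step 2 [1y] swap r/2=889/18631: DF=(1 − 889/18631·(0.952000))/(1+889/18631) = 9111/10000 ≈ 0.911100
step 3 [1.5y] bond c/2=11/400: DF=(951839/1000000 − 11/400·(0.952000+0.911100))/(1+11/400) = 1753/2000 ≈ 0.876500
step 4 [2y] swap r/2=1515/35881: DF=(1 − 1515/35881·(0.952000+0.911100+0.876500))/(1+1515/35881) = 1697/2000 ≈ 0.848500
step 5 [2.5y] zero: DF = P = 8369/10000 ≈ 0.836900
step 6 [3y] zero: DF = P = 8133/10000 ≈ 0.813300
step 7 [3.5y] swap r/2=2059/60324: DF=(1 − 2059/60324·(0.952000+0.911100+0.876500+0.848500+0.836900+0.813300))/(1+2059/60324) = 7941/10000 ≈ 0.794100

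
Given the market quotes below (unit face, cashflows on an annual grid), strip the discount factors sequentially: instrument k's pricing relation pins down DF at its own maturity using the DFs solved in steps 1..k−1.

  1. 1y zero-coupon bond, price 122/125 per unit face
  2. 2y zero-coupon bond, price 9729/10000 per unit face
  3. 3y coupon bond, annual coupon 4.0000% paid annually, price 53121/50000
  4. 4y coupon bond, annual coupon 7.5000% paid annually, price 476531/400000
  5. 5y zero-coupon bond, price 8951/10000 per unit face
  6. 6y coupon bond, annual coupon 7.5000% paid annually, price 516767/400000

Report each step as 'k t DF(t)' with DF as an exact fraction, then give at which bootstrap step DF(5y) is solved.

1 1 122/125
2 2 9729/10000
3 3 4733/5000
4 4 4531/5000
5 5 8951/10000
6 6 8741/10000
DF(5y) is solved at step 5

step 1 [1y] zero: DF = P = 122/125 ≈ 0.976000
step 2 [2y] zero: DF = P = 9729/10000 ≈ 0.972900
step 3 [3y] bond c/1=1/25: DF=(53121/50000 − 1/25·(0.976000+0.972900))/(1+1/25) = 4733/5000 ≈ 0.946600
step 4 [4y] bond c/1=3/40: DF=(476531/400000 − 3/40·(0.976000+0.972900+0.946600))/(1+3/40) = 4531/5000 ≈ 0.906200
step 5 [5y] zero: DF = P = 8951/10000 ≈ 0.895100
step 6 [6y] bond c/1=3/40: DF=(516767/400000 − 3/40·(0.976000+0.972900+0.946600+0.906200+0.895100))/(1+3/40) = 8741/10000 ≈ 0.874100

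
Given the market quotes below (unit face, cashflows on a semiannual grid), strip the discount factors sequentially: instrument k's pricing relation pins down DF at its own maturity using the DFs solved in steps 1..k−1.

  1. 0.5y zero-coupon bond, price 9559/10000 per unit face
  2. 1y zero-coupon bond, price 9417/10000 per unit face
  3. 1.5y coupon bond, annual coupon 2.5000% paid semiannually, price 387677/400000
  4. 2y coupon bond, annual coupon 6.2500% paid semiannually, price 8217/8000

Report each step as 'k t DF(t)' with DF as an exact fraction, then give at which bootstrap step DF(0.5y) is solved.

step 1 [0.5y] zero: DF = P = 9559/10000 ≈ 0.955900
step 2 [1y] zero: DF = P = 9417/10000 ≈ 0.941700
step 3 [1.5y] bond c/2=1/80: DF=(387677/400000 − 1/80·(0.955900+0.941700))/(1+1/80) = 4669/5000 ≈ 0.933800
step 4 [2y] bond c/2=1/32: DF=(8217/8000 − 1/32·(0.955900+0.941700+0.933800))/(1+1/32) = 4551/5000 ≈ 0.910200

1 1/2 9559/10000
2 1 9417/10000
3 3/2 4669/5000
4 2 4551/5000
DF(0.5y) is solved at step 1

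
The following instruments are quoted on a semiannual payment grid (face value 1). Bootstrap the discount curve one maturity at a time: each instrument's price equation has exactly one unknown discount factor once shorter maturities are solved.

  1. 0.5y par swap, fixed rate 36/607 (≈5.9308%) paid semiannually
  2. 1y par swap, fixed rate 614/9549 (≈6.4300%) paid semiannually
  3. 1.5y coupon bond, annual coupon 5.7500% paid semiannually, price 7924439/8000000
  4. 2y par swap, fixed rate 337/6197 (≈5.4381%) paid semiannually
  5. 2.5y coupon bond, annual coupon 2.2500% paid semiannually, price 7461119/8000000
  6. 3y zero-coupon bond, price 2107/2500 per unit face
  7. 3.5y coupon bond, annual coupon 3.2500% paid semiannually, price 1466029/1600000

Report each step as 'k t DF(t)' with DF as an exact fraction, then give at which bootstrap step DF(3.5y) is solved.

1 1/2 607/625
2 1 4693/5000
3 3/2 1819/2000
4 2 8989/10000
5 5/2 8809/10000
6 3 2107/2500
7 7/2 4073/5000
DF(3.5y) is solved at step 7

step 1 [0.5y] swap r/2=18/607: DF=(1 − 18/607·(0))/(1+18/607) = 607/625 ≈ 0.971200
step 2 [1y] swap r/2=307/9549: DF=(1 − 307/9549·(0.971200))/(1+307/9549) = 4693/5000 ≈ 0.938600
step 3 [1.5y] bond c/2=23/800: DF=(7924439/8000000 − 23/800·(0.971200+0.938600))/(1+23/800) = 1819/2000 ≈ 0.909500
step 4 [2y] swap r/2=337/12394: DF=(1 − 337/12394·(0.971200+0.938600+0.909500))/(1+337/12394) = 8989/10000 ≈ 0.898900
step 5 [2.5y] bond c/2=9/800: DF=(7461119/8000000 − 9/800·(0.971200+0.938600+0.909500+0.898900))/(1+9/800) = 8809/10000 ≈ 0.880900
step 6 [3y] zero: DF = P = 2107/2500 ≈ 0.842800
step 7 [3.5y] bond c/2=13/800: DF=(1466029/1600000 − 13/800·(0.971200+0.938600+0.909500+0.898900+0.880900+0.842800))/(1+13/800) = 4073/5000 ≈ 0.814600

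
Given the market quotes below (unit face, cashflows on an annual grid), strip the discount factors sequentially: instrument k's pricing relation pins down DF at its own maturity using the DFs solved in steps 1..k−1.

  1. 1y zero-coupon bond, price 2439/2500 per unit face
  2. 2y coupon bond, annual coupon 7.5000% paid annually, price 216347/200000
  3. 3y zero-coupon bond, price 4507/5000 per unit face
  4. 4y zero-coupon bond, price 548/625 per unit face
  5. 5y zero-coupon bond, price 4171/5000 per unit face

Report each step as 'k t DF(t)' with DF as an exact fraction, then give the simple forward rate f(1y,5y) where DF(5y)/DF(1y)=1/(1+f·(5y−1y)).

step 1 [1y] zero: DF = P = 2439/2500 ≈ 0.975600
step 2 [2y] bond c/1=3/40: DF=(216347/200000 − 3/40·(0.975600))/(1+3/40) = 4691/5000 ≈ 0.938200
step 3 [3y] zero: DF = P = 4507/5000 ≈ 0.901400
step 4 [4y] zero: DF = P = 548/625 ≈ 0.876800
step 5 [5y] zero: DF = P = 4171/5000 ≈ 0.834200

1 1 2439/2500
2 2 4691/5000
3 3 4507/5000
4 4 548/625
5 5 4171/5000
f(1y,5y) = ((2439/2500)/(4171/5000) − 1)/(4) = 707/16684 ≈ 4.2376%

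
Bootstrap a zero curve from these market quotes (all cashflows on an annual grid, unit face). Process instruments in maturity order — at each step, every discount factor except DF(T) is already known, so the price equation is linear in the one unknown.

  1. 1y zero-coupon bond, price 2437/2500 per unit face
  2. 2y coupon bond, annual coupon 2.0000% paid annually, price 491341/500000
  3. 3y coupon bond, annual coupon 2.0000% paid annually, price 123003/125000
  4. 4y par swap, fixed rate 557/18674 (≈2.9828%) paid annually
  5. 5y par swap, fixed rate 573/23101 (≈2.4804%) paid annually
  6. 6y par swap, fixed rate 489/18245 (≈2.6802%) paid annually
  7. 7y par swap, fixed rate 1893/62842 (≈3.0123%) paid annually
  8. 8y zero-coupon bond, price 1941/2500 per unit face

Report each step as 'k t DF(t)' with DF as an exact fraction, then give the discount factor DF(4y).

1 1 2437/2500
2 2 9443/10000
3 3 9271/10000
4 4 4443/5000
5 5 4427/5000
6 6 8533/10000
7 7 8107/10000
8 8 1941/2500
DF(4y) = 4443/5000 ≈ 0.888600

step 1 [1y] zero: DF = P = 2437/2500 ≈ 0.974800
step 2 [2y] bond c/1=1/50: DF=(491341/500000 − 1/50·(0.974800))/(1+1/50) = 9443/10000 ≈ 0.944300
step 3 [3y] bond c/1=1/50: DF=(123003/125000 − 1/50·(0.974800+0.944300))/(1+1/50) = 9271/10000 ≈ 0.927100
step 4 [4y] swap r/1=557/18674: DF=(1 − 557/18674·(0.974800+0.944300+0.927100))/(1+557/18674) = 4443/5000 ≈ 0.888600
step 5 [5y] swap r/1=573/23101: DF=(1 − 573/23101·(0.974800+0.944300+0.927100+0.888600))/(1+573/23101) = 4427/5000 ≈ 0.885400
step 6 [6y] swap r/1=489/18245: DF=(1 − 489/18245·(0.974800+0.944300+0.927100+0.888600+0.885400))/(1+489/18245) = 8533/10000 ≈ 0.853300
step 7 [7y] swap r/1=1893/62842: DF=(1 − 1893/62842·(0.974800+0.944300+0.927100+0.888600+0.885400+0.853300))/(1+1893/62842) = 8107/10000 ≈ 0.810700
step 8 [8y] zero: DF = P = 1941/2500 ≈ 0.776400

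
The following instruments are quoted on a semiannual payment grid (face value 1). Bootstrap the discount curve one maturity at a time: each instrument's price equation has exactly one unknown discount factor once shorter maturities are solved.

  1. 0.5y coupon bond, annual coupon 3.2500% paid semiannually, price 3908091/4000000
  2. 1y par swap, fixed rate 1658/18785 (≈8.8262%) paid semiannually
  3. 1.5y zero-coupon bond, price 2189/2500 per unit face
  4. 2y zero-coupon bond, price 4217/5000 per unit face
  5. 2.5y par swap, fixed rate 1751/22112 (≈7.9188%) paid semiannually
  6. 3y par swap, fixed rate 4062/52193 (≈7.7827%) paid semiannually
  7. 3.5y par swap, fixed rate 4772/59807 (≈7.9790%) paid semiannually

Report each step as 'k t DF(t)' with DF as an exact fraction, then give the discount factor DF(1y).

1 1/2 4807/5000
2 1 9171/10000
3 3/2 2189/2500
4 2 4217/5000
5 5/2 8249/10000
6 3 7969/10000
7 7/2 3807/5000
DF(1y) = 9171/10000 ≈ 0.917100

step 1 [0.5y] bond c/2=13/800: DF=(3908091/4000000 − 13/800·(0))/(1+13/800) = 4807/5000 ≈ 0.961400
step 2 [1y] swap r/2=829/18785: DF=(1 − 829/18785·(0.961400))/(1+829/18785) = 9171/10000 ≈ 0.917100
step 3 [1.5y] zero: DF = P = 2189/2500 ≈ 0.875600
step 4 [2y] zero: DF = P = 4217/5000 ≈ 0.843400
step 5 [2.5y] swap r/2=1751/44224: DF=(1 − 1751/44224·(0.961400+0.917100+0.875600+0.843400))/(1+1751/44224) = 8249/10000 ≈ 0.824900
step 6 [3y] swap r/2=2031/52193: DF=(1 − 2031/52193·(0.961400+0.917100+0.875600+0.843400+0.824900))/(1+2031/52193) = 7969/10000 ≈ 0.796900
step 7 [3.5y] swap r/2=2386/59807: DF=(1 − 2386/59807·(0.961400+0.917100+0.875600+0.843400+0.824900+0.796900))/(1+2386/59807) = 3807/5000 ≈ 0.761400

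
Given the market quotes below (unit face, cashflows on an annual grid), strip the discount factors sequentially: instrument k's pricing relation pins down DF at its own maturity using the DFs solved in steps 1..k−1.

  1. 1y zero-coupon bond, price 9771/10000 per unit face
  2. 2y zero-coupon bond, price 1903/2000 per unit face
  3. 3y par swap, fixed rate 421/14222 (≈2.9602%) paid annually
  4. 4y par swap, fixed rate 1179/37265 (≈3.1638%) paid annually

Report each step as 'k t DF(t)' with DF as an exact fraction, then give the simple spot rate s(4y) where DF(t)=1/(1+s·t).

1 1 9771/10000
2 2 1903/2000
3 3 4579/5000
4 4 8821/10000
s(4y) = (1/(8821/10000) − 1)/(4) = 1179/35284 ≈ 3.3415%

step 1 [1y] zero: DF = P = 9771/10000 ≈ 0.977100
step 2 [2y] zero: DF = P = 1903/2000 ≈ 0.951500
step 3 [3y] swap r/1=421/14222: DF=(1 − 421/14222·(0.977100+0.951500))/(1+421/14222) = 4579/5000 ≈ 0.915800
step 4 [4y] swap r/1=1179/37265: DF=(1 − 1179/37265·(0.977100+0.951500+0.915800))/(1+1179/37265) = 8821/10000 ≈ 0.882100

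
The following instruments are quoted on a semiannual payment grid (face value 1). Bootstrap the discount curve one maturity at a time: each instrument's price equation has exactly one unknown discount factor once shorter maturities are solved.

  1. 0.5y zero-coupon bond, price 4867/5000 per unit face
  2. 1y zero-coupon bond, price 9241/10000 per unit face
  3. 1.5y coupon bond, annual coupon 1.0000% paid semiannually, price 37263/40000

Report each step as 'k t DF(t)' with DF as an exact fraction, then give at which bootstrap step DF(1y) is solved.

step 1 [0.5y] zero: DF = P = 4867/5000 ≈ 0.973400
step 2 [1y] zero: DF = P = 9241/10000 ≈ 0.924100
step 3 [1.5y] bond c/2=1/200: DF=(37263/40000 − 1/200·(0.973400+0.924100))/(1+1/200) = 367/400 ≈ 0.917500

1 1/2 4867/5000
2 1 9241/10000
3 3/2 367/400
DF(1y) is solved at step 2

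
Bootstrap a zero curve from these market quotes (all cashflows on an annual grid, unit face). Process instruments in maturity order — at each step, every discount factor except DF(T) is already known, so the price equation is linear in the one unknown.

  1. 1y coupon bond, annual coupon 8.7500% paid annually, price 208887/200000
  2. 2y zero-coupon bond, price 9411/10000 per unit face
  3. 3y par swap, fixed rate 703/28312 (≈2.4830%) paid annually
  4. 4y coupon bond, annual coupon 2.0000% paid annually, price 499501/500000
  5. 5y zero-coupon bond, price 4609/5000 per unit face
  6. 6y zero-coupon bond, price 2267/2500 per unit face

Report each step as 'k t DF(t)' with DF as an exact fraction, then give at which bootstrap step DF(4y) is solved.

1 1 2401/2500
2 2 9411/10000
3 3 9297/10000
4 4 9239/10000
5 5 4609/5000
6 6 2267/2500
DF(4y) is solved at step 4

step 1 [1y] bond c/1=7/80: DF=(208887/200000 − 7/80·(0))/(1+7/80) = 2401/2500 ≈ 0.960400
step 2 [2y] zero: DF = P = 9411/10000 ≈ 0.941100
step 3 [3y] swap r/1=703/28312: DF=(1 − 703/28312·(0.960400+0.941100))/(1+703/28312) = 9297/10000 ≈ 0.929700
step 4 [4y] bond c/1=1/50: DF=(499501/500000 − 1/50·(0.960400+0.941100+0.929700))/(1+1/50) = 9239/10000 ≈ 0.923900
step 5 [5y] zero: DF = P = 4609/5000 ≈ 0.921800
step 6 [6y] zero: DF = P = 2267/2500 ≈ 0.906800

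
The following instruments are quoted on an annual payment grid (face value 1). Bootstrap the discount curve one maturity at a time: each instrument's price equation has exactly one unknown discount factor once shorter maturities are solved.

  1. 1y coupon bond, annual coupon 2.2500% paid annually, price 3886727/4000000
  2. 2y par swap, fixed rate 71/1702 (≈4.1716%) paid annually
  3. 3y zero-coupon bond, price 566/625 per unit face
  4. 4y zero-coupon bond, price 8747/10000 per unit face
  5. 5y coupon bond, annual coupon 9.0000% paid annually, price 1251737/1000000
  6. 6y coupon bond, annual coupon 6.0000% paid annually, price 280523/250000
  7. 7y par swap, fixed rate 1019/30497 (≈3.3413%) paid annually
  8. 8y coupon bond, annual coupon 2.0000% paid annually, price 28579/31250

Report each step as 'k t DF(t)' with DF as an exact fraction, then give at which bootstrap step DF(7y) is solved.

1 1 9503/10000
2 2 9219/10000
3 3 566/625
4 4 8747/10000
5 5 2117/2500
6 6 8039/10000
7 7 3981/5000
8 8 777/1000
DF(7y) is solved at step 7

step 1 [1y] bond c/1=9/400: DF=(3886727/4000000 − 9/400·(0))/(1+9/400) = 9503/10000 ≈ 0.950300
step 2 [2y] swap r/1=71/1702: DF=(1 − 71/1702·(0.950300))/(1+71/1702) = 9219/10000 ≈ 0.921900
step 3 [3y] zero: DF = P = 566/625 ≈ 0.905600
step 4 [4y] zero: DF = P = 8747/10000 ≈ 0.874700
step 5 [5y] bond c/1=9/100: DF=(1251737/1000000 − 9/100·(0.950300+0.921900+0.905600+0.874700))/(1+9/100) = 2117/2500 ≈ 0.846800
step 6 [6y] bond c/1=3/50: DF=(280523/250000 − 3/50·(0.950300+0.921900+0.905600+0.874700+0.846800))/(1+3/50) = 8039/10000 ≈ 0.803900
step 7 [7y] swap r/1=1019/30497: DF=(1 − 1019/30497·(0.950300+0.921900+0.905600+0.874700+0.846800+0.803900))/(1+1019/30497) = 3981/5000 ≈ 0.796200
step 8 [8y] bond c/1=1/50: DF=(28579/31250 − 1/50·(0.950300+0.921900+0.905600+0.874700+0.846800+0.803900+0.796200))/(1+1/50) = 777/1000 ≈ 0.777000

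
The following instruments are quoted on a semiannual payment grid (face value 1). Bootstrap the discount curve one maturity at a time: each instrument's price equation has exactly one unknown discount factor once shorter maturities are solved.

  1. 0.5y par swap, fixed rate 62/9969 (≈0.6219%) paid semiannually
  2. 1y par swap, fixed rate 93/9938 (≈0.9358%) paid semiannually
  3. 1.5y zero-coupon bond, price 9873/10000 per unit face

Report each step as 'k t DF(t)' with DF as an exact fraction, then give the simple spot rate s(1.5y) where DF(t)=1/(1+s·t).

1 1/2 9969/10000
2 1 9907/10000
3 3/2 9873/10000
s(1.5y) = (1/(9873/10000) − 1)/(3/2) = 254/29619 ≈ 0.8576%

step 1 [0.5y] swap r/2=31/9969: DF=(1 − 31/9969·(0))/(1+31/9969) = 9969/10000 ≈ 0.996900
step 2 [1y] swap r/2=93/19876: DF=(1 − 93/19876·(0.996900))/(1+93/19876) = 9907/10000 ≈ 0.990700
step 3 [1.5y] zero: DF = P = 9873/10000 ≈ 0.987300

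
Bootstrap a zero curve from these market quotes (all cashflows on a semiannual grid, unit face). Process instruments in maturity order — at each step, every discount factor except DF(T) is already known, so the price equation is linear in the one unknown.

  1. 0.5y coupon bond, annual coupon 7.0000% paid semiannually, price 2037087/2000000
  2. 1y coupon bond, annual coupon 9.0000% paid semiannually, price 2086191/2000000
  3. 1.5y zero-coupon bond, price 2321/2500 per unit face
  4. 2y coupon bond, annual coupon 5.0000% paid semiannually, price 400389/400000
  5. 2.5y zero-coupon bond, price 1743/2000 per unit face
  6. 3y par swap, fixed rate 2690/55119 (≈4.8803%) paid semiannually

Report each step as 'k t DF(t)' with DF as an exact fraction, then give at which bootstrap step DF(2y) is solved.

step 1 [0.5y] bond c/2=7/200: DF=(2037087/2000000 − 7/200·(0))/(1+7/200) = 9841/10000 ≈ 0.984100
step 2 [1y] bond c/2=9/200: DF=(2086191/2000000 − 9/200·(0.984100))/(1+9/200) = 4779/5000 ≈ 0.955800
step 3 [1.5y] zero: DF = P = 2321/2500 ≈ 0.928400
step 4 [2y] bond c/2=1/40: DF=(400389/400000 − 1/40·(0.984100+0.955800+0.928400))/(1+1/40) = 4533/5000 ≈ 0.906600
step 5 [2.5y] zero: DF = P = 1743/2000 ≈ 0.871500
step 6 [3y] swap r/2=1345/55119: DF=(1 − 1345/55119·(0.984100+0.955800+0.928400+0.906600+0.871500))/(1+1345/55119) = 1731/2000 ≈ 0.865500

1 1/2 9841/10000
2 1 4779/5000
3 3/2 2321/2500
4 2 4533/5000
5 5/2 1743/2000
6 3 1731/2000
DF(2y) is solved at step 4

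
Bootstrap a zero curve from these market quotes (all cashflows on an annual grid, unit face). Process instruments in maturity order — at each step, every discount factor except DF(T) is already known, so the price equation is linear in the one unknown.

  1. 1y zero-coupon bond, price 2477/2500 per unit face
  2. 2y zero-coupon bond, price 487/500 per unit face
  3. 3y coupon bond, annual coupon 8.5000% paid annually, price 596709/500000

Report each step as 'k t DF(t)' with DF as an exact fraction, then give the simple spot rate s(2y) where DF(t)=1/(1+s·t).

step 1 [1y] zero: DF = P = 2477/2500 ≈ 0.990800
step 2 [2y] zero: DF = P = 487/500 ≈ 0.974000
step 3 [3y] bond c/1=17/200: DF=(596709/500000 − 17/200·(0.990800+0.974000))/(1+17/200) = 473/500 ≈ 0.946000

1 1 2477/2500
2 2 487/500
3 3 473/500
s(2y) = (1/(487/500) − 1)/(2) = 13/974 ≈ 1.3347%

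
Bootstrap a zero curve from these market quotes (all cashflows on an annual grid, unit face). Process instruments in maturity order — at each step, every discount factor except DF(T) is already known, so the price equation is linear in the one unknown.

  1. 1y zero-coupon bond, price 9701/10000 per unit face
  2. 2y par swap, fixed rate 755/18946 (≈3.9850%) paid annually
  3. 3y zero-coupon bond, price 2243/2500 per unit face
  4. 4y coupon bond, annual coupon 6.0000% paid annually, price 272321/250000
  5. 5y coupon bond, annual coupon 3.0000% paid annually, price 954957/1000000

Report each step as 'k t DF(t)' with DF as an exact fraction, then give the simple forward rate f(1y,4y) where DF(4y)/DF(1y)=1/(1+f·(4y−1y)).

step 1 [1y] zero: DF = P = 9701/10000 ≈ 0.970100
step 2 [2y] swap r/1=755/18946: DF=(1 − 755/18946·(0.970100))/(1+755/18946) = 1849/2000 ≈ 0.924500
step 3 [3y] zero: DF = P = 2243/2500 ≈ 0.897200
step 4 [4y] bond c/1=3/50: DF=(272321/250000 − 3/50·(0.970100+0.924500+0.897200))/(1+3/50) = 1087/1250 ≈ 0.869600
step 5 [5y] bond c/1=3/100: DF=(954957/1000000 − 3/100·(0.970100+0.924500+0.897200+0.869600))/(1+3/100) = 1641/2000 ≈ 0.820500

1 1 9701/10000
2 2 1849/2000
3 3 2243/2500
4 4 1087/1250
5 5 1641/2000
f(1y,4y) = ((9701/10000)/(1087/1250) − 1)/(3) = 335/8696 ≈ 3.8523%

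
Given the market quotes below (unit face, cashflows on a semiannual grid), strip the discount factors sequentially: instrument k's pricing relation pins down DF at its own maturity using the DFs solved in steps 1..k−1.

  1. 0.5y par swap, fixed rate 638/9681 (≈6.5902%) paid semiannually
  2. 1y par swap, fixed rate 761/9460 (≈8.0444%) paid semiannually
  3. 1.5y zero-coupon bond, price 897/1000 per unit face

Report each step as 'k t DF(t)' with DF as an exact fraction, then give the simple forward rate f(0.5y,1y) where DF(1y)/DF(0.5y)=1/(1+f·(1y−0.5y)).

1 1/2 9681/10000
2 1 9239/10000
3 3/2 897/1000
f(0.5y,1y) = ((9681/10000)/(9239/10000) − 1)/(1/2) = 884/9239 ≈ 9.5681%

step 1 [0.5y] swap r/2=319/9681: DF=(1 − 319/9681·(0))/(1+319/9681) = 9681/10000 ≈ 0.968100
step 2 [1y] swap r/2=761/18920: DF=(1 − 761/18920·(0.968100))/(1+761/18920) = 9239/10000 ≈ 0.923900
step 3 [1.5y] zero: DF = P = 897/1000 ≈ 0.897000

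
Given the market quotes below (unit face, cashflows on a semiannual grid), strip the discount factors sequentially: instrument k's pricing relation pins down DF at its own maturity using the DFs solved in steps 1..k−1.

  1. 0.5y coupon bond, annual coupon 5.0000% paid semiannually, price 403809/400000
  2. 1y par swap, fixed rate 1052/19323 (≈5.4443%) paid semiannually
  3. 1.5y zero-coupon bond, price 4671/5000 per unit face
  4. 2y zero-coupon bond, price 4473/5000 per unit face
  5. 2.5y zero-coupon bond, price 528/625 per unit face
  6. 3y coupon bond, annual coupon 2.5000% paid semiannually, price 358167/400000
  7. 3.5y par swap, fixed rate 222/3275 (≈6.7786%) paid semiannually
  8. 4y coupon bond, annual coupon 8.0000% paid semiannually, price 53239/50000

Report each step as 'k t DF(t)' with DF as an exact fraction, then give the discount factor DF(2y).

step 1 [0.5y] bond c/2=1/40: DF=(403809/400000 − 1/40·(0))/(1+1/40) = 9849/10000 ≈ 0.984900
step 2 [1y] swap r/2=526/19323: DF=(1 − 526/19323·(0.984900))/(1+526/19323) = 4737/5000 ≈ 0.947400
step 3 [1.5y] zero: DF = P = 4671/5000 ≈ 0.934200
step 4 [2y] zero: DF = P = 4473/5000 ≈ 0.894600
step 5 [2.5y] zero: DF = P = 528/625 ≈ 0.844800
step 6 [3y] bond c/2=1/80: DF=(358167/400000 − 1/80·(0.984900+0.947400+0.934200+0.894600+0.844800))/(1+1/80) = 331/400 ≈ 0.827500
step 7 [3.5y] swap r/2=111/3275: DF=(1 − 111/3275·(0.984900+0.947400+0.934200+0.894600+0.844800+0.827500))/(1+111/3275) = 7891/10000 ≈ 0.789100
step 8 [4y] bond c/2=1/25: DF=(53239/50000 − 1/25·(0.984900+0.947400+0.934200+0.894600+0.844800+0.827500+0.789100))/(1+1/25) = 1569/2000 ≈ 0.784500

1 1/2 9849/10000
2 1 4737/5000
3 3/2 4671/5000
4 2 4473/5000
5 5/2 528/625
6 3 331/400
7 7/2 7891/10000
8 4 1569/2000
DF(2y) = 4473/5000 ≈ 0.894600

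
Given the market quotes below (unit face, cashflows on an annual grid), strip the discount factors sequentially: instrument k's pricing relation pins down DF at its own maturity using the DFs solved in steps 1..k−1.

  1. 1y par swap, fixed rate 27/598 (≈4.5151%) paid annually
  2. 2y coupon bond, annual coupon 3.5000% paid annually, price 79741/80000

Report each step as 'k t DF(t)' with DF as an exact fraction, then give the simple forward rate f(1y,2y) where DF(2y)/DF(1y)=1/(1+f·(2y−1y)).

1 1 598/625
2 2 9307/10000
f(1y,2y) = ((598/625)/(9307/10000) − 1)/(1) = 261/9307 ≈ 2.8043%

step 1 [1y] swap r/1=27/598: DF=(1 − 27/598·(0))/(1+27/598) = 598/625 ≈ 0.956800
step 2 [2y] bond c/1=7/200: DF=(79741/80000 − 7/200·(0.956800))/(1+7/200) = 9307/10000 ≈ 0.930700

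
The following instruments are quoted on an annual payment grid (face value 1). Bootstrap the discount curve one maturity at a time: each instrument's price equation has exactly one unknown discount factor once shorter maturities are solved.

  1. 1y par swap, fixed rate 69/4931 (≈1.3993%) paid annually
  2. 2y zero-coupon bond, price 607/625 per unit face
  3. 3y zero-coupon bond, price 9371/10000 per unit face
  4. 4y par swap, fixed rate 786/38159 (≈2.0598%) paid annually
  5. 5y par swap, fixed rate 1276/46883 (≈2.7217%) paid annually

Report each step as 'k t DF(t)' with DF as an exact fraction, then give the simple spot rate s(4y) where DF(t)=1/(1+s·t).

step 1 [1y] swap r/1=69/4931: DF=(1 − 69/4931·(0))/(1+69/4931) = 4931/5000 ≈ 0.986200
step 2 [2y] zero: DF = P = 607/625 ≈ 0.971200
step 3 [3y] zero: DF = P = 9371/10000 ≈ 0.937100
step 4 [4y] swap r/1=786/38159: DF=(1 − 786/38159·(0.986200+0.971200+0.937100))/(1+786/38159) = 4607/5000 ≈ 0.921400
step 5 [5y] swap r/1=1276/46883: DF=(1 − 1276/46883·(0.986200+0.971200+0.937100+0.921400))/(1+1276/46883) = 2181/2500 ≈ 0.872400

1 1 4931/5000
2 2 607/625
3 3 9371/10000
4 4 4607/5000
5 5 2181/2500
s(4y) = (1/(4607/5000) − 1)/(4) = 393/18428 ≈ 2.1326%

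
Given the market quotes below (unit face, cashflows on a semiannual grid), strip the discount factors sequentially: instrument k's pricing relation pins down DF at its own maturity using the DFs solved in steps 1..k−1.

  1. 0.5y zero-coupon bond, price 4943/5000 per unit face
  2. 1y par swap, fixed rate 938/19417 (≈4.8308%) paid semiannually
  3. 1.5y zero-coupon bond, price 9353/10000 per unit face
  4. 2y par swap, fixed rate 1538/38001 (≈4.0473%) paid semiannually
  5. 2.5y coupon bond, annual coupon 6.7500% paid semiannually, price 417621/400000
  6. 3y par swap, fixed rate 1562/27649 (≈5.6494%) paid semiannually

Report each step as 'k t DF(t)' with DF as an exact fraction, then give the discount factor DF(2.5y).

1 1/2 4943/5000
2 1 9531/10000
3 3/2 9353/10000
4 2 9231/10000
5 5/2 8859/10000
6 3 4219/5000
DF(2.5y) = 8859/10000 ≈ 0.885900

step 1 [0.5y] zero: DF = P = 4943/5000 ≈ 0.988600
step 2 [1y] swap r/2=469/19417: DF=(1 − 469/19417·(0.988600))/(1+469/19417) = 9531/10000 ≈ 0.953100
step 3 [1.5y] zero: DF = P = 9353/10000 ≈ 0.935300
step 4 [2y] swap r/2=769/38001: DF=(1 − 769/38001·(0.988600+0.953100+0.935300))/(1+769/38001) = 9231/10000 ≈ 0.923100
step 5 [2.5y] bond c/2=27/800: DF=(417621/400000 − 27/800·(0.988600+0.953100+0.935300+0.923100))/(1+27/800) = 8859/10000 ≈ 0.885900
step 6 [3y] swap r/2=781/27649: DF=(1 − 781/27649·(0.988600+0.953100+0.935300+0.923100+0.885900))/(1+781/27649) = 4219/5000 ≈ 0.843800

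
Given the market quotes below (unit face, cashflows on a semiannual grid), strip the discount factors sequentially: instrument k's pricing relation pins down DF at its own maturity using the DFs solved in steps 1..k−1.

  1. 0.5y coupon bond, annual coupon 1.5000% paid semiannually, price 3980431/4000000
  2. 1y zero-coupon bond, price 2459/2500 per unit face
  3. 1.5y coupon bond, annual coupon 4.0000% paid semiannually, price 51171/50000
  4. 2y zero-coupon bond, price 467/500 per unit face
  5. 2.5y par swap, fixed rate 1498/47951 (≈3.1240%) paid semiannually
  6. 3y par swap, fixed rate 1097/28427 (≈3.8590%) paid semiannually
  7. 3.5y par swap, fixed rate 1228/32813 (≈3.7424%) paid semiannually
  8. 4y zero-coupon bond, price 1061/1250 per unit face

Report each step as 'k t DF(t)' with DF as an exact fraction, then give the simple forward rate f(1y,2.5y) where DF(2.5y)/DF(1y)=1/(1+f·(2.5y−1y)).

1 1/2 9877/10000
2 1 2459/2500
3 3/2 9647/10000
4 2 467/500
5 5/2 9251/10000
6 3 8903/10000
7 7/2 2193/2500
8 4 1061/1250
f(1y,2.5y) = ((2459/2500)/(9251/10000) − 1)/(3/2) = 390/9251 ≈ 4.2158%

step 1 [0.5y] bond c/2=3/400: DF=(3980431/4000000 − 3/400·(0))/(1+3/400) = 9877/10000 ≈ 0.987700
step 2 [1y] zero: DF = P = 2459/2500 ≈ 0.983600
step 3 [1.5y] bond c/2=1/50: DF=(51171/50000 − 1/50·(0.987700+0.983600))/(1+1/50) = 9647/10000 ≈ 0.964700
step 4 [2y] zero: DF = P = 467/500 ≈ 0.934000
step 5 [2.5y] swap r/2=749/47951: DF=(1 − 749/47951·(0.987700+0.983600+0.964700+0.934000))/(1+749/47951) = 9251/10000 ≈ 0.925100
step 6 [3y] swap r/2=1097/56854: DF=(1 − 1097/56854·(0.987700+0.983600+0.964700+0.934000+0.925100))/(1+1097/56854) = 8903/10000 ≈ 0.890300
step 7 [3.5y] swap r/2=614/32813: DF=(1 − 614/32813·(0.987700+0.983600+0.964700+0.934000+0.925100+0.890300))/(1+614/32813) = 2193/2500 ≈ 0.877200
step 8 [4y] zero: DF = P = 1061/1250 ≈ 0.848800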